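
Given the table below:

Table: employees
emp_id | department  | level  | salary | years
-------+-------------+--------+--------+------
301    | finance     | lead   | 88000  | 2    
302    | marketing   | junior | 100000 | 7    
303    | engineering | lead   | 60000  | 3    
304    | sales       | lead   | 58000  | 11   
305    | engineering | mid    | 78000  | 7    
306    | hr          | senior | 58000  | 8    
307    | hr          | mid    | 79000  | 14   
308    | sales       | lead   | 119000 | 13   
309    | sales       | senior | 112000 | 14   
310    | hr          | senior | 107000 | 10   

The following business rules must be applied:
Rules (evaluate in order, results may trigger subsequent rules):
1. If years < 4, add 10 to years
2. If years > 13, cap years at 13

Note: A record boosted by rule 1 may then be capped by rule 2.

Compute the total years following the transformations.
107

Step 1: Apply rule 1 to records with years < 4
  - 2 records get bonus of 10
  - Of these, 0 records then exceed 13 and get capped
Step 2: Apply rule 2 to records with years > 13
  - 2 records (original) are capped
Step 3: Calculate final sum = 107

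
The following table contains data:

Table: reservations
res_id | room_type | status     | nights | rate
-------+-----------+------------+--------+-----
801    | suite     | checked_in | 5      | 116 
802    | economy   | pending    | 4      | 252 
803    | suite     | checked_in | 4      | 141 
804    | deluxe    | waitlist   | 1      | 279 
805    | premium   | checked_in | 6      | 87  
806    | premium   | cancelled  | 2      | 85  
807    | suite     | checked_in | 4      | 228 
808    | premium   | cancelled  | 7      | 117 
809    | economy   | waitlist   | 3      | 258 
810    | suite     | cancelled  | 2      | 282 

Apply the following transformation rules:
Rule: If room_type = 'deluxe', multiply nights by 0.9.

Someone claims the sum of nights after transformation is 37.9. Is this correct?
Yes, the result is correct.

Step 1: Calculate the correct sum after transformation
Step 2: Apply multiplier 0.9 to records where room_type = 'deluxe'
Step 3: Correct result = 37.9
Step 4: Claimed result = 37.9
Step 5: 37.9 = 37.9 ✓
Conclusion: The claimed result is correct.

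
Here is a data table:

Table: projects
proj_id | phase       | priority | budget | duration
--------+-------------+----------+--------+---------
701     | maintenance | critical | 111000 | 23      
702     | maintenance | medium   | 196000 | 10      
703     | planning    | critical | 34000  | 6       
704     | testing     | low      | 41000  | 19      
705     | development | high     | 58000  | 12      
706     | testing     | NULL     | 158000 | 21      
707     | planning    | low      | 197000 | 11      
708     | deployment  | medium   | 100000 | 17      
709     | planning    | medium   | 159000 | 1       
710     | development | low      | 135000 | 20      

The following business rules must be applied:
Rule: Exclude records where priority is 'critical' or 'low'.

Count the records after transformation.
5

Step 1: Count records to exclude
  - 2 (critical) + 3 (low) = 5 records
Step 2: Total records: 10
Step 3: Remaining = 10 - 5 = 5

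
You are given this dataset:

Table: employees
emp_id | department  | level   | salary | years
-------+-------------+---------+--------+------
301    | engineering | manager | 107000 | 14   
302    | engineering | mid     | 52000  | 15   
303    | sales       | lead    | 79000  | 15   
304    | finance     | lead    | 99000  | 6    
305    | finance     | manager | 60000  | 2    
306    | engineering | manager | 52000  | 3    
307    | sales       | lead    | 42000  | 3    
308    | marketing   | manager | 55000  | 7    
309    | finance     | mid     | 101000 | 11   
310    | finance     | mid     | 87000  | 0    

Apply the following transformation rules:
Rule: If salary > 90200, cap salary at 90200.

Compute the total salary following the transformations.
697600

Step 1: 3 records have salary > 90200
Step 2: These records originally summed to 307000
Step 3: After capping: 3 × 90200 = 270600
Step 4: Unaffected records sum: 427000
Step 5: Final sum = 270600 + 427000 = 697600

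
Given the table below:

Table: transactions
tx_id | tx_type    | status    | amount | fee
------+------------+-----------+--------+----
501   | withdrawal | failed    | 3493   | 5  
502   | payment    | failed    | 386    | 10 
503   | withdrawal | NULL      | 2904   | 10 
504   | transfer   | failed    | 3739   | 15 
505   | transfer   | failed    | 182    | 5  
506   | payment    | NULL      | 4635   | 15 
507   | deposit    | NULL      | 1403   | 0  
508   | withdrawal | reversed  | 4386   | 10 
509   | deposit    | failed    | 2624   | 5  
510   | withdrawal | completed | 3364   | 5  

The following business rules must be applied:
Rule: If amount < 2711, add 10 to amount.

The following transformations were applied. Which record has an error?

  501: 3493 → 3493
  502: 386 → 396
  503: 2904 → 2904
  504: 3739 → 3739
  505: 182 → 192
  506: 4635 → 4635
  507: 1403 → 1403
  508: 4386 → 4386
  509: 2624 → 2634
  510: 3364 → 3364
Record 507 has an error. The correct transformed value should be 1413, not 1403.

Step 1: Check each record against the rule
Step 2: Record 507 has amount = 1403
Step 3: Since 1403 < 2711, the bonus should have been applied
Step 4: Correct value = 1413, but claimed value = 1403
Conclusion: Record 507 has the error.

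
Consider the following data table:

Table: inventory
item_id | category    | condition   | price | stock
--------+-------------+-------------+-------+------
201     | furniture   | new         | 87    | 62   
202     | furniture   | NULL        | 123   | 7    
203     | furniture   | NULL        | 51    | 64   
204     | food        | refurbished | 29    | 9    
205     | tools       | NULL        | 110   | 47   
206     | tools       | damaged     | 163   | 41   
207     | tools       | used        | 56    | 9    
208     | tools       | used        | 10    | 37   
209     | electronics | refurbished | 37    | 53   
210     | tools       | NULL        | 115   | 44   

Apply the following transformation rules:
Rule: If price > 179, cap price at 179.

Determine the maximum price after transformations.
163

Step 1: Original maximum price = 163
Step 2: Check cap of 179 against maximum
Step 3: No records exceed the cap (max 163 <= cap 179), so no capping applies
Step 4: Maximum after transformation = 163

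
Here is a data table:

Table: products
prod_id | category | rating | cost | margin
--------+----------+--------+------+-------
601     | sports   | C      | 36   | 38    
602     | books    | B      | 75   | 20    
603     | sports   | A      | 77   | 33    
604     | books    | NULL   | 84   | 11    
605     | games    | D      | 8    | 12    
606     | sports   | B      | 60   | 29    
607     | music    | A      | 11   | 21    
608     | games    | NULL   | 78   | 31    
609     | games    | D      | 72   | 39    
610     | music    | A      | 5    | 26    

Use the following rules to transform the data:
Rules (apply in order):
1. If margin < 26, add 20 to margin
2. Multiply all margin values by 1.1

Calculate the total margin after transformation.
374.0

Step 1: Apply Rule 1 - Add 20 to records with margin < 26
  - 4 records affected: 64 + (4 × 20) = 144
  - Unaffected records: 196
  - Sum after Rule 1: 340
Step 2: Apply Rule 2 - Multiply all by 1.1
  - 340 × 1.1 = 374.0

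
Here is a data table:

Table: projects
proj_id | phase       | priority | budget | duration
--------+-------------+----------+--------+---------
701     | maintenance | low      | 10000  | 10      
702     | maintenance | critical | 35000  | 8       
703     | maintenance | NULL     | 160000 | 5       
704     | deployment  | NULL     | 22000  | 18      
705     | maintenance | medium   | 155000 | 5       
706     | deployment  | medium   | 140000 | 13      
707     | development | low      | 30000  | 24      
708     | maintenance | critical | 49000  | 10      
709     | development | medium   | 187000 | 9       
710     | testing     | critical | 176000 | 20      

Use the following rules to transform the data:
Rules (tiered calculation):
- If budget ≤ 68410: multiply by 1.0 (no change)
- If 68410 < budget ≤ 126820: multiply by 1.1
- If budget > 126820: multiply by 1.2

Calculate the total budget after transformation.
1127600.0

Step 1: Tier 1 (budget ≤ 68410): 5 records, sum = 146000 × 1.0 = 146000.0
Step 2: Tier 2 (68410 < budget ≤ 126820): 0 records, sum = 0 × 1.1 = 0.0
Step 3: Tier 3 (budget > 126820): 5 records, sum = 818000 × 1.2 = 981600.0
Step 4: Final sum = 146000.0 + 0.0 + 981600.0 = 1127600.0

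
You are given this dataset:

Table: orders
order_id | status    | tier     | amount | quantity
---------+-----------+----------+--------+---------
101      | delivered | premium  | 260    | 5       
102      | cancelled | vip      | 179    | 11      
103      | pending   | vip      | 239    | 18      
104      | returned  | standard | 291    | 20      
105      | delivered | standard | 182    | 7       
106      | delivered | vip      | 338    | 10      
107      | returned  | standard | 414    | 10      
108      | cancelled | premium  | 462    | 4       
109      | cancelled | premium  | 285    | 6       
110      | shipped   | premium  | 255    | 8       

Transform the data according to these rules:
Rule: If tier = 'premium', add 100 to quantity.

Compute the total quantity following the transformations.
499

Step 1: Count records where tier = 'premium': 4
Step 2: Total bonus added: 4 × 100 = 400
Step 3: Original sum of quantity: 99
Step 4: Final sum = 99 + 400 = 499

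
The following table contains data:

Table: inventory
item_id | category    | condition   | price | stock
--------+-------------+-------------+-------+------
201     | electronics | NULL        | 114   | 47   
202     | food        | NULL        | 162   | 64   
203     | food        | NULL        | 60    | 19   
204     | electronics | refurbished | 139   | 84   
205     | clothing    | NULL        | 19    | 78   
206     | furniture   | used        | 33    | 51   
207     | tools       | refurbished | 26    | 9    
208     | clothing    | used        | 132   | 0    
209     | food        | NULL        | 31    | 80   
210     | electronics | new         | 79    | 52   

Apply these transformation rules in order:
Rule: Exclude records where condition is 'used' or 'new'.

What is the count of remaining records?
7

Step 1: Count records to exclude
  - 2 (used) + 1 (new) = 3 records
Step 2: Total records: 10
Step 3: Remaining = 10 - 3 = 7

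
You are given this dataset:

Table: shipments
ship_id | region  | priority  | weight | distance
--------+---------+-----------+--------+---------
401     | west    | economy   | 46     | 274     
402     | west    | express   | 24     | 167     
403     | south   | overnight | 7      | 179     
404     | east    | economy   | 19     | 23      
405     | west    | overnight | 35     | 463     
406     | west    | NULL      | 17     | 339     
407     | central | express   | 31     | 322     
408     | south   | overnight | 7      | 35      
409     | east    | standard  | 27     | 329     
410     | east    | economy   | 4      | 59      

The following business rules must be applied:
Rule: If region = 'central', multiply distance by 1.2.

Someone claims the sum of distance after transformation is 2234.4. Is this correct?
No, the correct result is 2254.4.

Step 1: Calculate the correct sum after transformation
Step 2: Apply multiplier 1.2 to records where region = 'central'
Step 3: Correct result = 2254.4
Step 4: Claimed result = 2234.4
Step 5: 2254.4 ≠ 2234.4
Conclusion: The claimed result is incorrect. The correct answer is 2254.4.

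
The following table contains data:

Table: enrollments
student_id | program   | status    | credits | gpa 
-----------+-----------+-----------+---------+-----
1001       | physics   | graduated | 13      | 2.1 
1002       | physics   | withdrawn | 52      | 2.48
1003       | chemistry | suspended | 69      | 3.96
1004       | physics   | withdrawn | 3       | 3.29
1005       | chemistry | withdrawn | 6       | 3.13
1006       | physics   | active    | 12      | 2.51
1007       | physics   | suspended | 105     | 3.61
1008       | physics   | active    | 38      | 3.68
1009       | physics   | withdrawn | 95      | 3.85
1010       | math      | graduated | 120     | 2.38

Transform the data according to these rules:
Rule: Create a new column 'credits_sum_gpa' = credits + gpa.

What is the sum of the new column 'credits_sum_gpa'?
543.99

Step 1: For each record, compute credits + gpa
Example calculations:
  13 + 2.1 = 15.1
  52 + 2.48 = 54.48
  69 + 3.96 = 72.96
  ...
Step 2: Sum all derived values
Step 3: Total = 543.99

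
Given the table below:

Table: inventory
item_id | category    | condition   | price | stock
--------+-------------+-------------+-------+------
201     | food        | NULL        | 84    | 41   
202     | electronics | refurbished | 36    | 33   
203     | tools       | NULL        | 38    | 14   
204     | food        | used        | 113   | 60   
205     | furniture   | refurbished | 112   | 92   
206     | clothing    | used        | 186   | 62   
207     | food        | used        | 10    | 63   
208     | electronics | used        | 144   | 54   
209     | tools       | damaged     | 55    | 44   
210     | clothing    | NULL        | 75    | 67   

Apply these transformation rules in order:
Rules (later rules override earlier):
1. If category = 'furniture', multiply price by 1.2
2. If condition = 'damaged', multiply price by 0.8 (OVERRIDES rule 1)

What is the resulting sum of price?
864.4

Step 1: Rule 2 takes priority for records with condition = 'damaged'
  - 1 records: 55 × 0.8 = 44.0
Step 2: Rule 1 applies to remaining records with category = 'furniture'
  - 1 records: 112 × 1.2 = 134.4
Step 3: Other records unchanged: 686
Step 4: Final sum = 44.0 + 134.4 + 686 = 864.4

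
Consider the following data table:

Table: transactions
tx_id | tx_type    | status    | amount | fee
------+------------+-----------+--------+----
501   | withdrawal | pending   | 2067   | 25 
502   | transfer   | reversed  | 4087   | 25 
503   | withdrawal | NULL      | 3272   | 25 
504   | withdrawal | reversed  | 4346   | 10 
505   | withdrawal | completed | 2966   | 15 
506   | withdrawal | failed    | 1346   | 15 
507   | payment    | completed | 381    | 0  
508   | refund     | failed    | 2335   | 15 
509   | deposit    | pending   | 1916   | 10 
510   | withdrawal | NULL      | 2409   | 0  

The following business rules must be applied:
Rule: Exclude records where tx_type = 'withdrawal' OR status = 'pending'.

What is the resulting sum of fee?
40

Step 1: Find records where tx_type = 'withdrawal' OR status = 'pending'
Step 2: 7 records match, summing to 100
Step 3: Original sum: 140
Step 4: Remaining sum = 140 - 100 = 40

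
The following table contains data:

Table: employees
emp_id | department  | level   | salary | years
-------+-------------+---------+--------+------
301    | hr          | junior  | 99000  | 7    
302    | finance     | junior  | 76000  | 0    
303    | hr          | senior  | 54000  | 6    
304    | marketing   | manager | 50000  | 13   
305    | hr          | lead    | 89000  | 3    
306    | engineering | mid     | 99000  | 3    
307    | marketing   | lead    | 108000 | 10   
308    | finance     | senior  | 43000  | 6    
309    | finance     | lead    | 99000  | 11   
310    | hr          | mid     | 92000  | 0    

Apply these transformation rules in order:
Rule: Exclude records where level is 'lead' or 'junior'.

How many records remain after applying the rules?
5

Step 1: Count records to exclude
  - 3 (lead) + 2 (junior) = 5 records
Step 2: Total records: 10
Step 3: Remaining = 10 - 5 = 5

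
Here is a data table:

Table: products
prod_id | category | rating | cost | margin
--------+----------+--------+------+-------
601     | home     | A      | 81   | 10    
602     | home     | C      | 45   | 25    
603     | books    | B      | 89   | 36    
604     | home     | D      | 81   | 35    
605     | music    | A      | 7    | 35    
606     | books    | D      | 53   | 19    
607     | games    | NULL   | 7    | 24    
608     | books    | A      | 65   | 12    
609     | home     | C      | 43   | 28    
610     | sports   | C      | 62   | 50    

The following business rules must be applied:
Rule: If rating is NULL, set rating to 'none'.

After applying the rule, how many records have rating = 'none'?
1

Step 1: Count records where rating IS NULL
Step 2: Found 1 records with NULL rating
Step 3: These records will have rating set to 'none'
Step 4: Records already having rating = 'none': 0
Step 5: Answer: 1 + 0 = 1 records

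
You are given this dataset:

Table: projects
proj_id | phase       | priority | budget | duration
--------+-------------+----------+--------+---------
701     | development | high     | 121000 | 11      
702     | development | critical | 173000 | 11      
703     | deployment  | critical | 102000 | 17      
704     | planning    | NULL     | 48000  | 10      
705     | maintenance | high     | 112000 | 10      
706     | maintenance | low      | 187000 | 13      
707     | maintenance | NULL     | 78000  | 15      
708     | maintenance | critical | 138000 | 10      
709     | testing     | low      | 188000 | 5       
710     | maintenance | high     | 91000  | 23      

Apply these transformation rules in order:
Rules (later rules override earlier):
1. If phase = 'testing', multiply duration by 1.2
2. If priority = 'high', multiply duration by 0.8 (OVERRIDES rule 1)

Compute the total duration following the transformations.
117.2

Step 1: Rule 2 takes priority for records with priority = 'high'
  - 3 records: 44 × 0.8 = 35.2
Step 2: Rule 1 applies to remaining records with phase = 'testing'
  - 1 records: 5 × 1.2 = 6.0
Step 3: Other records unchanged: 76
Step 4: Final sum = 35.2 + 6.0 + 76 = 117.2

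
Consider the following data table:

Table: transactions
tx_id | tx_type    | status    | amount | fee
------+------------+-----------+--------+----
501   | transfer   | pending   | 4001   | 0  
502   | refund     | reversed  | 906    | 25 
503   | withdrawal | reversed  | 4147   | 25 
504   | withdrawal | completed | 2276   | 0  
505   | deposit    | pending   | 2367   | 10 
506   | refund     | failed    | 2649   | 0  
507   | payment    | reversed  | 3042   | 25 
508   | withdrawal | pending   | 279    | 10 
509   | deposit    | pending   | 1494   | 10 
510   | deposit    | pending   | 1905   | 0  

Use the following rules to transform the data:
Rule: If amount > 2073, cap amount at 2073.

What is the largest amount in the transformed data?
2073

Step 1: Original maximum amount = 4147
Step 2: Apply cap at 2073
Step 3: 6 records had amount > 2073 and were capped
Step 4: Maximum after transformation = 2073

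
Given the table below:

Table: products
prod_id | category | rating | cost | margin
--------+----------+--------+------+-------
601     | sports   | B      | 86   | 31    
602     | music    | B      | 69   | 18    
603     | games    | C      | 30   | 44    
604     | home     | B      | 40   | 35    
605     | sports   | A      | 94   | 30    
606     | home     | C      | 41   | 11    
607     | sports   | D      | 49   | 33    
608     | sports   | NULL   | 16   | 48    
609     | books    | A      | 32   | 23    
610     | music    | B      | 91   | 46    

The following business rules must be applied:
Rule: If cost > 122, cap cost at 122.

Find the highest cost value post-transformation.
94

Step 1: Original maximum cost = 94
Step 2: Check cap of 122 against maximum
Step 3: No records exceed the cap (max 94 <= cap 122), so no capping applies
Step 4: Maximum after transformation = 94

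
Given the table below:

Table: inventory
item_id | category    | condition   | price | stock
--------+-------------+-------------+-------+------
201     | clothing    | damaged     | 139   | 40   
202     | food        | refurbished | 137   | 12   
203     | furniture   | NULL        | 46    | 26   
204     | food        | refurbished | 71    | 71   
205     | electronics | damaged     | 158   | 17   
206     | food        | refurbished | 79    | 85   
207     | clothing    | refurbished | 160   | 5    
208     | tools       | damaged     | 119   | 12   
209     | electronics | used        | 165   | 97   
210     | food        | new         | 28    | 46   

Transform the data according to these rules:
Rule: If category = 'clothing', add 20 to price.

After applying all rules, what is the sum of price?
1142

Step 1: Count records where category = 'clothing': 2
Step 2: Total bonus added: 2 × 20 = 40
Step 3: Original sum of price: 1102
Step 4: Final sum = 1102 + 40 = 1142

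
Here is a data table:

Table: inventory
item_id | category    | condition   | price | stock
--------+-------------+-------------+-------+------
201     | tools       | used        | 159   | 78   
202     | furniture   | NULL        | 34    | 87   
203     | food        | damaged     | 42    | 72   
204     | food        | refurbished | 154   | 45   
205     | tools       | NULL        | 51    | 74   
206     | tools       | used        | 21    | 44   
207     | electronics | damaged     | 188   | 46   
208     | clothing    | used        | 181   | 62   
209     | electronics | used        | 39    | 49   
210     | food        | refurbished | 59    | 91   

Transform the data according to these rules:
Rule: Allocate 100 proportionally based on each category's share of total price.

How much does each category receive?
clothing: 19.5, electronics: 24.46, food: 27.48, furniture: 3.66, tools: 24.89

Step 1: Calculate total price = 928
Step 2: Calculate each category's proportion:
  clothing: 181/928 = 19.50% → 19.5
  electronics: 227/928 = 24.46% → 24.46
  food: 255/928 = 27.48% → 27.48
  furniture: 34/928 = 3.66% → 3.66
  tools: 231/928 = 24.89% → 24.89
Step 3: Verify: sum of allocations ≈ 100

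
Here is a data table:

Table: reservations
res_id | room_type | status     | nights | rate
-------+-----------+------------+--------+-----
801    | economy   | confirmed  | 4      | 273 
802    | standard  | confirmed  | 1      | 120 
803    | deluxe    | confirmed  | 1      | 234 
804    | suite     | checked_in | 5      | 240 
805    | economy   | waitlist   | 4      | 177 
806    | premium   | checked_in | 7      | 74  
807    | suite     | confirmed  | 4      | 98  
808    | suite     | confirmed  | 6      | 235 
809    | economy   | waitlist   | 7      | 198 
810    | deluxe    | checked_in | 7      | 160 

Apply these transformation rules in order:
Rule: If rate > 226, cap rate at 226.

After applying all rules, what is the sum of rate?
1731

Step 1: 4 records have rate > 226
Step 2: These records originally summed to 982
Step 3: After capping: 4 × 226 = 904
Step 4: Unaffected records sum: 827
Step 5: Final sum = 904 + 827 = 1731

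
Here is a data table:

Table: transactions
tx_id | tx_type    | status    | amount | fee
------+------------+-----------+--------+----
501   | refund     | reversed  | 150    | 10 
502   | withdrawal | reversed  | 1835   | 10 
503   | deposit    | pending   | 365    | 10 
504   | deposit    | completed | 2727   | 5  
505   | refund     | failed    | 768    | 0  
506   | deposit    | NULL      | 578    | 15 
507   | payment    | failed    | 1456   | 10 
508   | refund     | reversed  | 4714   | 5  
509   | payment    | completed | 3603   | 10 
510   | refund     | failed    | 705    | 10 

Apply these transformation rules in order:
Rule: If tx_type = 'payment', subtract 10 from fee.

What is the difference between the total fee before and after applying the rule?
20

Step 1: Original sum of fee = 85
Step 2: 2 records have tx_type = 'payment'
Step 3: Each affected record changes by -10
Step 4: Total change = 2 × -10 = -20
Step 5: New sum = 85 + -20 = 65
Step 6: Difference = |65 - 85| = 20
        (Sum decreased by 20)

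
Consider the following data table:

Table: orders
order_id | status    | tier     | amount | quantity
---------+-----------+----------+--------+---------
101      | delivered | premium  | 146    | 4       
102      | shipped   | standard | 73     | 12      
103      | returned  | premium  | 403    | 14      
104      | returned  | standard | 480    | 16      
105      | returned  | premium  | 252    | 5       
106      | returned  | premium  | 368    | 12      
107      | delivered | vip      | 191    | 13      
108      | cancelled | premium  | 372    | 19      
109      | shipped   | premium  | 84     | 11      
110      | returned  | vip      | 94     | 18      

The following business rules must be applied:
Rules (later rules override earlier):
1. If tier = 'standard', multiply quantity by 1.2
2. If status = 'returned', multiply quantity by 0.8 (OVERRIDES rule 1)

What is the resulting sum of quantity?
113.4

Step 1: Rule 2 takes priority for records with status = 'returned'
  - 5 records: 65 × 0.8 = 52.0
Step 2: Rule 1 applies to remaining records with tier = 'standard'
  - 1 records: 12 × 1.2 = 14.4
Step 3: Other records unchanged: 47
Step 4: Final sum = 52.0 + 14.4 + 47 = 113.4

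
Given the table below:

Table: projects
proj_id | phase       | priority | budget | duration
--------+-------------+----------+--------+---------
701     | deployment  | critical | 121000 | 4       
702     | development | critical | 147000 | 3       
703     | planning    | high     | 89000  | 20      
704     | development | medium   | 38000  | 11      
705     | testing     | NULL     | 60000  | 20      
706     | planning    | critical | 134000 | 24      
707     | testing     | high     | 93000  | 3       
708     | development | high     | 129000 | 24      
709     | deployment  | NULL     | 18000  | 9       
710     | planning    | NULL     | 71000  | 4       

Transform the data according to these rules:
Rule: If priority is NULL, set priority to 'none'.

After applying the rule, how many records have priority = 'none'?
3

Step 1: Count records where priority IS NULL
Step 2: Found 3 records with NULL priority
Step 3: These records will have priority set to 'none'
Step 4: Records already having priority = 'none': 0
Step 5: Answer: 3 + 0 = 3 records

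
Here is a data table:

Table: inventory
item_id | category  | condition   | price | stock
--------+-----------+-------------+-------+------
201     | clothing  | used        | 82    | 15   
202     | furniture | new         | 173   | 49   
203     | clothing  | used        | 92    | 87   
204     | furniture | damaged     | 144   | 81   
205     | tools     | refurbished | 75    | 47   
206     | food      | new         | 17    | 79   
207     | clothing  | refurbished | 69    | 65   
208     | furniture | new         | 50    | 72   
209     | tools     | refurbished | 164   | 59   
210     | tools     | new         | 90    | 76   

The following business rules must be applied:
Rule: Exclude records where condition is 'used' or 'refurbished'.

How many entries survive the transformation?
5

Step 1: Count records to exclude
  - 2 (used) + 3 (refurbished) = 5 records
Step 2: Total records: 10
Step 3: Remaining = 10 - 5 = 5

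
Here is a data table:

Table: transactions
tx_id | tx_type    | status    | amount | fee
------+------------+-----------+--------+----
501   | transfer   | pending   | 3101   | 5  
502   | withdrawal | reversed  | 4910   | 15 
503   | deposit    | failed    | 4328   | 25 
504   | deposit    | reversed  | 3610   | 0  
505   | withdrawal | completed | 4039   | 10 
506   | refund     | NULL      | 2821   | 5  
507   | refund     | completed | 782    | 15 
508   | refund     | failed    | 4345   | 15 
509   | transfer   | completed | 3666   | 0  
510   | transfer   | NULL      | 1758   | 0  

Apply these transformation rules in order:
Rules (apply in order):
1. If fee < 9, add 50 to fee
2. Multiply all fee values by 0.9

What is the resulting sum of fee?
306.0

Step 1: Apply Rule 1 - Add 50 to records with fee < 9
  - 5 records affected: 10 + (5 × 50) = 260
  - Unaffected records: 80
  - Sum after Rule 1: 340
Step 2: Apply Rule 2 - Multiply all by 0.9
  - 340 × 0.9 = 306.0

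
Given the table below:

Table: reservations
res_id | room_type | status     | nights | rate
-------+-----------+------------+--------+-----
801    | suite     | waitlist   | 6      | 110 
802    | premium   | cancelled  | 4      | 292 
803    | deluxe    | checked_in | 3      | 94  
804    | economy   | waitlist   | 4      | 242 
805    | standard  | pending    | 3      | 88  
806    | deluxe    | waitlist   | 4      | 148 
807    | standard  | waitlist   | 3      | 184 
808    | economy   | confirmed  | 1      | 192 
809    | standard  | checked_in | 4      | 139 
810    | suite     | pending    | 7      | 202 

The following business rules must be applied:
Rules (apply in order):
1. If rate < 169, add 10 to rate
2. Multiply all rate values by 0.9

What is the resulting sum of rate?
1566.9

Step 1: Apply Rule 1 - Add 10 to records with rate < 169
  - 5 records affected: 579 + (5 × 10) = 629
  - Unaffected records: 1112
  - Sum after Rule 1: 1741
Step 2: Apply Rule 2 - Multiply all by 0.9
  - 1741 × 0.9 = 1566.9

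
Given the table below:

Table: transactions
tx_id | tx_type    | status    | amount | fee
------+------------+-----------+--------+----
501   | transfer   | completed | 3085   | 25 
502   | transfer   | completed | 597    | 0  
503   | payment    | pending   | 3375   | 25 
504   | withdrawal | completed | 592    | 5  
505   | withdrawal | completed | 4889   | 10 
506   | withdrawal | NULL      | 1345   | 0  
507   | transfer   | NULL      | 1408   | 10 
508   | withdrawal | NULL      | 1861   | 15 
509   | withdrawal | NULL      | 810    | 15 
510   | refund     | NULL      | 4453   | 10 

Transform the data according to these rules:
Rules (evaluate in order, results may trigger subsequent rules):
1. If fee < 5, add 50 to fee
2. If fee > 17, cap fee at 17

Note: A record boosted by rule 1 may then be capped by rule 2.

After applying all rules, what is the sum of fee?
133

Step 1: Apply rule 1 to records with fee < 5
  - 2 records get bonus of 50
  - Of these, 2 records then exceed 17 and get capped
Step 2: Apply rule 2 to records with fee > 17
  - 2 records (original) are capped
Step 3: Calculate final sum = 133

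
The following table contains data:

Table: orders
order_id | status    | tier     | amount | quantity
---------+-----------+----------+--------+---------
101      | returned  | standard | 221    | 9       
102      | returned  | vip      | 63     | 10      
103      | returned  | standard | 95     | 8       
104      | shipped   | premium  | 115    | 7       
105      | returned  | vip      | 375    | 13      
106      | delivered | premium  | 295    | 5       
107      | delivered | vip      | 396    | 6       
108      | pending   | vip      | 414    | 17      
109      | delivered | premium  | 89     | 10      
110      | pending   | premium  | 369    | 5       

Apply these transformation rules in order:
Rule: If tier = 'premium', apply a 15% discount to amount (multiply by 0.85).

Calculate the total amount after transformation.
2301.8

Step 1: Records with tier = 'premium' have total amount = 868
Step 2: Apply multiplier: 868 × 0.85 = 737.8
Step 3: Other records total: 1564
Step 4: Final sum = 737.8 + 1564 = 2301.8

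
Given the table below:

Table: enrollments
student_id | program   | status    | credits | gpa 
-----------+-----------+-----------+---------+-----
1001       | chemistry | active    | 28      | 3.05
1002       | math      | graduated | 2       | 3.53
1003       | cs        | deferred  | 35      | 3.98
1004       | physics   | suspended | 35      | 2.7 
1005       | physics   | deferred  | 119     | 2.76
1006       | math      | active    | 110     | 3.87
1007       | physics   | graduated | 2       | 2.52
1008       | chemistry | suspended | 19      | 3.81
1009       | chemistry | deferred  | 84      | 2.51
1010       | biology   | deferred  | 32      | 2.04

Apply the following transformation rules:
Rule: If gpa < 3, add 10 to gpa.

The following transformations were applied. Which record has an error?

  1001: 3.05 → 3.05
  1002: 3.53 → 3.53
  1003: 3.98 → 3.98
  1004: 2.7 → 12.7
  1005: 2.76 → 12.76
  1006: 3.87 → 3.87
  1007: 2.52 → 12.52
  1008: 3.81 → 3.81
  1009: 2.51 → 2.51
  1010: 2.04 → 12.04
Record 1009 has an error. The correct transformed value should be 12.51, not 2.51.

Step 1: Check each record against the rule
Step 2: Record 1009 has gpa = 2.51
Step 3: Since 2.51 < 3, the bonus should have been applied
Step 4: Correct value = 12.51, but claimed value = 2.51
Conclusion: Record 1009 has the error.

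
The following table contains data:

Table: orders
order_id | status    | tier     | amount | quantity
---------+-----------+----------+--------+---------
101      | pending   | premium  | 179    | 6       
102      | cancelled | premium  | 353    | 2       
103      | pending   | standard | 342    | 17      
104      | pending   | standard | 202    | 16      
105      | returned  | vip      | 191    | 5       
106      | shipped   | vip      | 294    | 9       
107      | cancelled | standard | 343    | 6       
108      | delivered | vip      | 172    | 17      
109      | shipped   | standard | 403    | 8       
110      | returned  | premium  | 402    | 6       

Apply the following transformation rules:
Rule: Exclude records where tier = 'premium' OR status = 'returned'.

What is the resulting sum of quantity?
73

Step 1: Find records where tier = 'premium' OR status = 'returned'
Step 2: 4 records match, summing to 19
Step 3: Original sum: 92
Step 4: Remaining sum = 92 - 19 = 73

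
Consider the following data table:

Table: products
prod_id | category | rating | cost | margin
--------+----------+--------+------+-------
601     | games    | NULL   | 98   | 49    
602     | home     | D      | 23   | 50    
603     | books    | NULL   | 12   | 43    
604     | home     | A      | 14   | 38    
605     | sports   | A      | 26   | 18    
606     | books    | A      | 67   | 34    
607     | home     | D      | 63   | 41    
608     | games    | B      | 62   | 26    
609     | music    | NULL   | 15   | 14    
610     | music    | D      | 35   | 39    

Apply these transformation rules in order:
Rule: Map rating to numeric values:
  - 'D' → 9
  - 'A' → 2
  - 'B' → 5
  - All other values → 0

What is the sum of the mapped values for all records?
38

Step 1: Apply mapping to each record
Step 2: Count by status:
  'D': 3 records × 9 = 27
  'A': 3 records × 2 = 6
  'B': 1 records × 5 = 5
Step 3: Sum all mapped values = 38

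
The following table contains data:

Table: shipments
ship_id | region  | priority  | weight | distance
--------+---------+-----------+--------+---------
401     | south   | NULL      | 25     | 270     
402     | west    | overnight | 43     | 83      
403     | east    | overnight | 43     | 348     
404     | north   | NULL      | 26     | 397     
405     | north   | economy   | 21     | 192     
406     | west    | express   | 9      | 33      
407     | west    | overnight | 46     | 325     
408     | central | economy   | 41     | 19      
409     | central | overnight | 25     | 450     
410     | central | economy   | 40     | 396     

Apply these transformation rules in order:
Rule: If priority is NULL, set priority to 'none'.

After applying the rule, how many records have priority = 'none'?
2

Step 1: Count records where priority IS NULL
Step 2: Found 2 records with NULL priority
Step 3: These records will have priority set to 'none'
Step 4: Records already having priority = 'none': 0
Step 5: Answer: 2 + 0 = 2 records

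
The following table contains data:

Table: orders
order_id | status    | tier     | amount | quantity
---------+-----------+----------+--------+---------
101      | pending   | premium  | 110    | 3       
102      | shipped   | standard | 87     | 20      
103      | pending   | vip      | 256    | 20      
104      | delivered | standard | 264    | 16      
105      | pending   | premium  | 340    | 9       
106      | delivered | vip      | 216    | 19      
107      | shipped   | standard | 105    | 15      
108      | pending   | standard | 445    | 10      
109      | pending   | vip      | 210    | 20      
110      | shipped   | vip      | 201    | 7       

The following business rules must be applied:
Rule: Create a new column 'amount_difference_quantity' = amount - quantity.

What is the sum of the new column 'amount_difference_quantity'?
2095

Step 1: For each record, compute amount - quantity
Example calculations:
  110 - 3 = 107
  87 - 20 = 67
  256 - 20 = 236
  ...
Step 2: Sum all derived values
Step 3: Total = 2095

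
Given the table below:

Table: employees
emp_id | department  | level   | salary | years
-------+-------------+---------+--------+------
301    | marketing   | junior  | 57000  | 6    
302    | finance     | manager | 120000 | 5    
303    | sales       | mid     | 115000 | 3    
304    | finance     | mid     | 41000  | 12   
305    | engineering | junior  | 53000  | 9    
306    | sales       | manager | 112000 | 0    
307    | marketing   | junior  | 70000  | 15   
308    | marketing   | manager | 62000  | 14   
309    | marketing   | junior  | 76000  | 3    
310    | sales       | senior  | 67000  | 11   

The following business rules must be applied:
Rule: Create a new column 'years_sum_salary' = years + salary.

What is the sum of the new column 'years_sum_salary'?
773078

Step 1: For each record, compute years + salary
Example calculations:
  6 + 57000 = 57006
  5 + 120000 = 120005
  3 + 115000 = 115003
  ...
Step 2: Sum all derived values
Step 3: Total = 773078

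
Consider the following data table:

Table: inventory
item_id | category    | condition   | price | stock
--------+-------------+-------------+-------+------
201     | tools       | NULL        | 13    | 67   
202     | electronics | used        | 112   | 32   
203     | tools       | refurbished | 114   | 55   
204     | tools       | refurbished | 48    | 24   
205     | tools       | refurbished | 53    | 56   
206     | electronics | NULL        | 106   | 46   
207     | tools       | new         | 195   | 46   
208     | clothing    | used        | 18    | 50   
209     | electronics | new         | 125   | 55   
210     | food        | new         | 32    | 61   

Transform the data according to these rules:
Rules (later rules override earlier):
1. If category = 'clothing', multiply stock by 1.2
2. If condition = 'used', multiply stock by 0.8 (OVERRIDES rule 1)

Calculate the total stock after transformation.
475.6

Step 1: Rule 2 takes priority for records with condition = 'used'
  - 2 records: 82 × 0.8 = 65.6
Step 2: Rule 1 applies to remaining records with category = 'clothing'
  - 0 records: 0 × 1.2 = 0.0
Step 3: Other records unchanged: 410
Step 4: Final sum = 65.6 + 0.0 + 410 = 475.6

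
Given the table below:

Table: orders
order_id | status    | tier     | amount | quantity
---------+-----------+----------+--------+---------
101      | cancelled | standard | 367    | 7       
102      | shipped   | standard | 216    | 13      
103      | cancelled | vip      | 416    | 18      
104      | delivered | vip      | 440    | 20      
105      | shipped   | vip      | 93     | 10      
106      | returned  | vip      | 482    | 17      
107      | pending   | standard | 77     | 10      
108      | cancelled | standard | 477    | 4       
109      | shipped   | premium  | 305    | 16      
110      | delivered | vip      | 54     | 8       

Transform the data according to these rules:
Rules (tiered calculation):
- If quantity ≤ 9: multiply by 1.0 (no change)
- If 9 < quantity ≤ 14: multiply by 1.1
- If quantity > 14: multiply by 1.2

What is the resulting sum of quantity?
140.5

Step 1: Tier 1 (quantity ≤ 9): 3 records, sum = 19 × 1.0 = 19.0
Step 2: Tier 2 (9 < quantity ≤ 14): 3 records, sum = 33 × 1.1 = 36.3
Step 3: Tier 3 (quantity > 14): 4 records, sum = 71 × 1.2 = 85.2
Step 4: Final sum = 19.0 + 36.3 + 85.2 = 140.5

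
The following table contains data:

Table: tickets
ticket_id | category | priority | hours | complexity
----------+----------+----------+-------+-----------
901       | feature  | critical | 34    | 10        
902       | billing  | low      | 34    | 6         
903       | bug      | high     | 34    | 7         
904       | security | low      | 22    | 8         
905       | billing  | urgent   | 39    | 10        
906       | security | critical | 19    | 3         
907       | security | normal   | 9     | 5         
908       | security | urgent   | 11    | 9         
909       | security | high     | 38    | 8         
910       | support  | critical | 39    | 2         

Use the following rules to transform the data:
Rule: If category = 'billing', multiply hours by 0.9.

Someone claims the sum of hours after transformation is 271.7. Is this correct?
Yes, the result is correct.

Step 1: Calculate the correct sum after transformation
Step 2: Apply multiplier 0.9 to records where category = 'billing'
Step 3: Correct result = 271.7
Step 4: Claimed result = 271.7
Step 5: 271.7 = 271.7 ✓
Conclusion: The claimed result is correct.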